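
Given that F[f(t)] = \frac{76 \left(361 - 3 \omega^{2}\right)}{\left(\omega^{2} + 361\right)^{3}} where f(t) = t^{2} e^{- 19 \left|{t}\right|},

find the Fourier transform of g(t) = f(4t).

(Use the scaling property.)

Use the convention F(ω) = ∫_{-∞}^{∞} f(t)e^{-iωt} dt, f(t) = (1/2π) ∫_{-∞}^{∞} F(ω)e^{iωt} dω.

F[g](ω) = \frac{4864 \left(5776 - 3 \omega^{2}\right)}{\left(\omega^{2} + 5776\right)^{3}}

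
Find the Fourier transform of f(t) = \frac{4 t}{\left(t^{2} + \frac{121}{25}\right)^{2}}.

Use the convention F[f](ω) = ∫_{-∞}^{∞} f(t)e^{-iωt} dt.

F(ω) = - \frac{10 i \pi \omega e^{- \frac{11 \left|{\omega}\right|}{5}}}{11}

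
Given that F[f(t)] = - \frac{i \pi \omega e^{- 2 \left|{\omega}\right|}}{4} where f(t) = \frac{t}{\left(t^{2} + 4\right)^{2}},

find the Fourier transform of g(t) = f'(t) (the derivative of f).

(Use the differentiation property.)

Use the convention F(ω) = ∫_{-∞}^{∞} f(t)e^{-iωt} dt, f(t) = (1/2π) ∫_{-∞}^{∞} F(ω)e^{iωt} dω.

F[g](ω) = \frac{\pi \omega^{2} e^{- 2 \left|{\omega}\right|}}{4}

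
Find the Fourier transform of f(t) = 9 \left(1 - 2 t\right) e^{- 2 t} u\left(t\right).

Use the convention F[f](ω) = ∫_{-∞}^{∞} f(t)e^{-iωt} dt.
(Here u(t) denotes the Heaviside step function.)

F(ω) = \frac{9 i \omega}{- \omega^{2} + 4 i \omega + 4}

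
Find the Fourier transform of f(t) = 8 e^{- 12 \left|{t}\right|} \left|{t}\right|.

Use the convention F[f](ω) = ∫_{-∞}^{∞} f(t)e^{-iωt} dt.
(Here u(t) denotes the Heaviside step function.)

F(ω) = \frac{16 \left(144 - \omega^{2}\right)}{\left(\omega^{2} + 144\right)^{2}}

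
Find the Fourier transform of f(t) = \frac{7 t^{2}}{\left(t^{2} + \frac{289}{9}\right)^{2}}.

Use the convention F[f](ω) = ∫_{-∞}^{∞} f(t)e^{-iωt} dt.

F(ω) = \frac{7 \pi \left(3 - 17 \left|{\omega}\right|\right) e^{- \frac{17 \left|{\omega}\right|}{3}}}{34}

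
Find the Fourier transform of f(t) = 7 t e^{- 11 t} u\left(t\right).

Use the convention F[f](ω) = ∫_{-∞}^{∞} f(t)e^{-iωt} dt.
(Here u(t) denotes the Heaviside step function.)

F(ω) = \frac{7}{\left(i \omega + 11\right)^{2}}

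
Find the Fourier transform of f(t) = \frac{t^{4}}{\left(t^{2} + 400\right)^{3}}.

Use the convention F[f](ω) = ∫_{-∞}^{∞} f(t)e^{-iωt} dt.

F(ω) = \frac{\pi \left(400 \omega^{2} - 100 \left|{\omega}\right| + 3\right) e^{- 20 \left|{\omega}\right|}}{160}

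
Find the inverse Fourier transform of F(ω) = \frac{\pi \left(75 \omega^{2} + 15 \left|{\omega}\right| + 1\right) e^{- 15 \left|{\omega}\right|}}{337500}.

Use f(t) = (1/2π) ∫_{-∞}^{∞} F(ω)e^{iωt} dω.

f(t) = \frac{6}{\left(t^{2} + 225\right)^{3}}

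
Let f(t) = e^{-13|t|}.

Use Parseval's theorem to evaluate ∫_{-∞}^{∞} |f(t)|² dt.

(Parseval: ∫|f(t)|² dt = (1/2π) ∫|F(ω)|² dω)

∫|f(t)|² dt = \frac{1}{13}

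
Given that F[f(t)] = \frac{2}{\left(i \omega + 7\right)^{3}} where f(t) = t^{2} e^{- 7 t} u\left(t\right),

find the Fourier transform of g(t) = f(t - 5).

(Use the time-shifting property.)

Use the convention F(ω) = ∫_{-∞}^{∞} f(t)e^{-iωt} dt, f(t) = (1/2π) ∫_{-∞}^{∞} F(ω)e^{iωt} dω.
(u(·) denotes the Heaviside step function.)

F[g](ω) = \frac{2 e^{- 5 i \omega}}{\left(i \omega + 7\right)^{3}}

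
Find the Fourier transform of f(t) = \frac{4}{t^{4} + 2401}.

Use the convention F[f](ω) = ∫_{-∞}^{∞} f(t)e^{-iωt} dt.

F(ω) = \frac{4 \pi e^{- \frac{7 \sqrt{2} \left|{\omega}\right|}{2}} \sin{\left(\frac{7 \sqrt{2} \left|{\omega}\right|}{2} + \frac{\pi}{4} \right)}}{343}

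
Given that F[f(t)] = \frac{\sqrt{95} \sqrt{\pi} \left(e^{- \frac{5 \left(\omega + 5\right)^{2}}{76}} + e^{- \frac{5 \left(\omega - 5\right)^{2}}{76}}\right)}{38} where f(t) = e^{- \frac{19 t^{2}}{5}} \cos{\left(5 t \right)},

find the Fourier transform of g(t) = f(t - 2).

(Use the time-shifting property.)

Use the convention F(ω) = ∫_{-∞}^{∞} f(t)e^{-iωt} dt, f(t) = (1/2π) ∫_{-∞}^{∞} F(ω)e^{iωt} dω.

F[g](ω) = \frac{\sqrt{95} \sqrt{\pi} \left(e^{\frac{25 \omega}{19}} + 1\right) e^{- \frac{5 \omega^{2}}{76} - \frac{25 \omega}{38} - 2 i \omega - \frac{125}{76}}}{38}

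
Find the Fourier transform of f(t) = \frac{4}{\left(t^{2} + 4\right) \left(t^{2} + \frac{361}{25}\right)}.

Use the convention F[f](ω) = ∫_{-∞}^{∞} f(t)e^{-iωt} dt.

F(ω) = \frac{50 \pi e^{- 2 \left|{\omega}\right|}}{261} - \frac{500 \pi e^{- \frac{19 \left|{\omega}\right|}{5}}}{4959}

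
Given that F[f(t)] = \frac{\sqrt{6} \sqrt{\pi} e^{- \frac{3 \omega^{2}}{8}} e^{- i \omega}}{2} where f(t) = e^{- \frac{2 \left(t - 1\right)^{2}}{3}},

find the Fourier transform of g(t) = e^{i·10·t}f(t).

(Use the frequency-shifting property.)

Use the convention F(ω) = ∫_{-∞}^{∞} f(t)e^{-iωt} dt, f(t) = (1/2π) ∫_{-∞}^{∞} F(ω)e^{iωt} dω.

F[g](ω) = \frac{\sqrt{6} \sqrt{\pi} e^{- \frac{\left(\omega - 10\right) \left(3 \omega - 30 + 8 i\right)}{8}}}{2}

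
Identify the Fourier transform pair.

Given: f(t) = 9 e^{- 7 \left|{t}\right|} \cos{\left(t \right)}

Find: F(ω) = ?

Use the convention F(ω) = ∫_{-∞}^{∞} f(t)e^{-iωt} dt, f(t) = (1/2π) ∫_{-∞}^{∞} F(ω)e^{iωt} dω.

F(ω) = \frac{126 \left(\omega^{2} + 50\right)}{\omega^{4} + 96 \omega^{2} + 2500}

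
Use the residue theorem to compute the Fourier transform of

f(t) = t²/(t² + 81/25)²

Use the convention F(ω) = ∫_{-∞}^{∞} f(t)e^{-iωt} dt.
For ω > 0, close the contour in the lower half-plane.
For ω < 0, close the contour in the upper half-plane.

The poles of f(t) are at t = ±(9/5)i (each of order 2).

Let g(z) = f(z)e^{-iωz}; for large |z| the factor e^{-iωz} decays in the lower half-plane when ω > 0 and in the upper half-plane when ω < 0.

Case ω > 0 (lower half-plane, clockwise contour ⇒ F(ω) = -2πi·ΣRes):
  Res_{z = - \frac{9 i}{5}} g(z) = \frac{i \left(5 - 9 \omega\right) e^{- \frac{9 \omega}{5}}}{36} (pole of order 2)
  F(ω) = -2πi·ΣRes = \frac{\pi \left(5 - 9 \omega\right) e^{- \frac{9 \omega}{5}}}{18}

Case ω < 0 (upper half-plane, counterclockwise contour ⇒ F(ω) = +2πi·ΣRes):
  Res_{z = \frac{9 i}{5}} g(z) = \frac{i \left(- 9 \omega - 5\right) e^{\frac{9 \omega}{5}}}{36} (pole of order 2)
  F(ω) = 2πi·ΣRes = \frac{\pi \left(9 \omega + 5\right) e^{\frac{9 \omega}{5}}}{18}

Both cases combine into a single formula in |ω|:

F(ω) = \frac{\pi \left(5 - 9 \left|{\omega}\right|\right) e^{- \frac{9 \left|{\omega}\right|}{5}}}{18}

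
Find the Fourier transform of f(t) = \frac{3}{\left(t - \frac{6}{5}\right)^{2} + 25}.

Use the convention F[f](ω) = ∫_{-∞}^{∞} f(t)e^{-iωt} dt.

F(ω) = \frac{3 \pi e^{- \frac{6 i \omega}{5} - 5 \left|{\omega}\right|}}{5}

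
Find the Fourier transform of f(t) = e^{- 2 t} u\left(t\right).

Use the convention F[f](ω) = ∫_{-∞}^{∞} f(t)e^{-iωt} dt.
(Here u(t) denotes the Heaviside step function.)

F(ω) = \frac{1}{i \omega + 2}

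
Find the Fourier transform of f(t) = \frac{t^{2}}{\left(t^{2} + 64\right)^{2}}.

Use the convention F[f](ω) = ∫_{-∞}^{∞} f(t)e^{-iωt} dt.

F(ω) = \frac{\pi \left(1 - 8 \left|{\omega}\right|\right) e^{- 8 \left|{\omega}\right|}}{16}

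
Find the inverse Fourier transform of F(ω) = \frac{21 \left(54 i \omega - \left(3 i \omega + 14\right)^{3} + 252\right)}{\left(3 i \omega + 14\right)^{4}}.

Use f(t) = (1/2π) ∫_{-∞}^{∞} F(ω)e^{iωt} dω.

f(t) = 7 \left(t^{2} - 1\right) e^{- \frac{14 t}{3}} u\left(t\right)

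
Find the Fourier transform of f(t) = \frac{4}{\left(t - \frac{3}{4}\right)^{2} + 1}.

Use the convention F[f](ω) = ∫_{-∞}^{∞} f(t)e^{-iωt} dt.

F(ω) = 4 \pi e^{- \frac{3 i \omega}{4} - \left|{\omega}\right|}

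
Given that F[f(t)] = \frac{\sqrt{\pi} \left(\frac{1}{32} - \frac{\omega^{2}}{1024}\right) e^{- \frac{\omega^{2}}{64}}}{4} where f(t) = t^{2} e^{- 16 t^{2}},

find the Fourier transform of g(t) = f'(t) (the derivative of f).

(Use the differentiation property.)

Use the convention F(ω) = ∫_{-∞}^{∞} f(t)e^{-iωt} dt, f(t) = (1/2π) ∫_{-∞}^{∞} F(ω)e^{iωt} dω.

F[g](ω) = \frac{i \sqrt{\pi} \omega \left(32 - \omega^{2}\right) e^{- \frac{\omega^{2}}{64}}}{4096}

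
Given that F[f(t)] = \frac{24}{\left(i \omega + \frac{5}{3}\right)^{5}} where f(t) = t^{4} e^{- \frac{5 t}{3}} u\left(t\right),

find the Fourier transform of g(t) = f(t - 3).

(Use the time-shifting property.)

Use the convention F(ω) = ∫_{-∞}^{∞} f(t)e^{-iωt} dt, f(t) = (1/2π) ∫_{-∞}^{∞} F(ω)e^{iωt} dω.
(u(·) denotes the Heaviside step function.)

F[g](ω) = \frac{5832 e^{- 3 i \omega}}{\left(3 i \omega + 5\right)^{5}}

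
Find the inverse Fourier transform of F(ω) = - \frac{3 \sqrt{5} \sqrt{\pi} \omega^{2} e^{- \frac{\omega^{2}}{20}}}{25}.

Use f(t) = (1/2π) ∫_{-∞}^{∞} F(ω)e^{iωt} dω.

f(t) = 3 \left(20 t^{2} - 2\right) e^{- 5 t^{2}}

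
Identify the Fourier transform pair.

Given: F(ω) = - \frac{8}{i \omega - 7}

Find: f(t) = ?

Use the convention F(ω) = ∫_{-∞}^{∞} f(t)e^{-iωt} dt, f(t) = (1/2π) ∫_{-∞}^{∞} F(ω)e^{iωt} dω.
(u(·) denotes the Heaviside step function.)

f(t) = 8 e^{7 t} u\left(- t\right)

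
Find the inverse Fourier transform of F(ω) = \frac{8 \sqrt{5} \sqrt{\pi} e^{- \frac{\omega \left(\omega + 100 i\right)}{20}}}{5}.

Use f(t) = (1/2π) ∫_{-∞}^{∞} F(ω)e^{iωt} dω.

f(t) = 8 e^{- 5 \left(t - 5\right)^{2}}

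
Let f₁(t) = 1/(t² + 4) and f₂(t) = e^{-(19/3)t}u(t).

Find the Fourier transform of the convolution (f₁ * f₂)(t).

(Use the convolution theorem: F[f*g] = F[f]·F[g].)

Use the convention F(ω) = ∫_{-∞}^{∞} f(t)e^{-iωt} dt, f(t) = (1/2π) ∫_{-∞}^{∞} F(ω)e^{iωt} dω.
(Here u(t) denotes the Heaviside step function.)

F[f₁*f₂](ω) = \frac{3 \pi e^{- 2 \left|{\omega}\right|}}{2 \left(3 i \omega + 19\right)}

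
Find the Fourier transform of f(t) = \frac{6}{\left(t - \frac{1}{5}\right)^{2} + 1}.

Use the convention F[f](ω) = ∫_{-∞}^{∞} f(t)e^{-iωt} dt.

F(ω) = 6 \pi e^{- \frac{i \omega}{5} - \left|{\omega}\right|}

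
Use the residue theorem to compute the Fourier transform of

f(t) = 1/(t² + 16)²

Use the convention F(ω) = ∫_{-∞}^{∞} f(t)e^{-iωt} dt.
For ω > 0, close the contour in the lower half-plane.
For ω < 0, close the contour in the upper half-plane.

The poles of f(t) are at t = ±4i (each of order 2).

Let g(z) = f(z)e^{-iωz}; for large |z| the factor e^{-iωz} decays in the lower half-plane when ω > 0 and in the upper half-plane when ω < 0.

Case ω > 0 (lower half-plane, clockwise contour ⇒ F(ω) = -2πi·ΣRes):
  Res_{z = - 4 i} g(z) = \frac{i \left(4 \omega + 1\right) e^{- 4 \omega}}{256} (pole of order 2)
  F(ω) = -2πi·ΣRes = \frac{\pi \left(4 \omega + 1\right) e^{- 4 \omega}}{128}

Case ω < 0 (upper half-plane, counterclockwise contour ⇒ F(ω) = +2πi·ΣRes):
  Res_{z = 4 i} g(z) = \frac{i \left(4 \omega - 1\right) e^{4 \omega}}{256} (pole of order 2)
  F(ω) = 2πi·ΣRes = \frac{\pi \left(1 - 4 \omega\right) e^{4 \omega}}{128}

Both cases combine into a single formula in |ω|:

F(ω) = \frac{\pi \left(4 \left|{\omega}\right| + 1\right) e^{- 4 \left|{\omega}\right|}}{128}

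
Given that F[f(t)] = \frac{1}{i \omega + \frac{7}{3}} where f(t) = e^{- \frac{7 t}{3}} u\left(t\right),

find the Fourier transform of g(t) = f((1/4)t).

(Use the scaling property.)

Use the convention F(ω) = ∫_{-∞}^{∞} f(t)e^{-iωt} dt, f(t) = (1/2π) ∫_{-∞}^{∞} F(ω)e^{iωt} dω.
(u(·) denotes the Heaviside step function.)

F[g](ω) = \frac{12}{12 i \omega + 7}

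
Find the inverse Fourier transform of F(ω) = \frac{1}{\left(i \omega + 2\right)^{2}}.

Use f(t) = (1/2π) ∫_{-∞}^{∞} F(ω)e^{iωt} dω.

f(t) = t e^{- 2 t} u\left(t\right)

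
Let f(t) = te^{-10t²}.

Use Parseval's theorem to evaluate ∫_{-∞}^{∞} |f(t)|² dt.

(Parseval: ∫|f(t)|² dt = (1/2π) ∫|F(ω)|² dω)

∫|f(t)|² dt = \frac{\sqrt{5} \sqrt{\pi}}{400}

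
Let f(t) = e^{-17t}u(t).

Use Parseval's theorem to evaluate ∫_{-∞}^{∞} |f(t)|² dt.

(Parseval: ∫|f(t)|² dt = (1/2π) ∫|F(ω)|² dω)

∫|f(t)|² dt = \frac{1}{34}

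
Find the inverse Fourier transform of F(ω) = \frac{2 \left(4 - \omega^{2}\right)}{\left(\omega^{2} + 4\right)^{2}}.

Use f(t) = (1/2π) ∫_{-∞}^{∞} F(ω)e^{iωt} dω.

f(t) = e^{- 2 \left|{t}\right|} \left|{t}\right|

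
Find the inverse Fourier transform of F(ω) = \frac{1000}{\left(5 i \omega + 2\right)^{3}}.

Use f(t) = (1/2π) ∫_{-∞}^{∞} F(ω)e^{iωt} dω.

f(t) = 4 t^{2} e^{- \frac{2 t}{5}} u\left(t\right)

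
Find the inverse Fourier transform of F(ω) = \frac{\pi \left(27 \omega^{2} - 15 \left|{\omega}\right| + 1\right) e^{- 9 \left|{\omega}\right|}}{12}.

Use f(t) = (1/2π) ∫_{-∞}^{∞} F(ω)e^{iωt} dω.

f(t) = \frac{2 t^{4}}{\left(t^{2} + 81\right)^{3}}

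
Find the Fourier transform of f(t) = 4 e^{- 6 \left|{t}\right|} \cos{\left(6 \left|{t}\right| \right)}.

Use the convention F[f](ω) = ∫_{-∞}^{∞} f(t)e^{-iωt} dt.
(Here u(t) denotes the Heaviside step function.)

F(ω) = \frac{48 \left(\omega^{2} + 72\right)}{\omega^{4} + 5184}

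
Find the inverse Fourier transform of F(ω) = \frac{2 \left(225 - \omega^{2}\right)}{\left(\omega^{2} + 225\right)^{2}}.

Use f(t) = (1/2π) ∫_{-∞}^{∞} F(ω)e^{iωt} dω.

f(t) = e^{- 15 \left|{t}\right|} \left|{t}\right|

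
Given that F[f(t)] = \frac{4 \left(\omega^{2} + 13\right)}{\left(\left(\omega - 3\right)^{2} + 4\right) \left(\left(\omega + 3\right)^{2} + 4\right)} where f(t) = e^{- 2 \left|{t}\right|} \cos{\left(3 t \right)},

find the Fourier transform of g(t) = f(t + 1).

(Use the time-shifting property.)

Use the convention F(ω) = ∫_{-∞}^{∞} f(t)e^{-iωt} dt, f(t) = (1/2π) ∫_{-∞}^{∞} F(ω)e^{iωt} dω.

F[g](ω) = \frac{4 \left(\omega^{2} + 13\right) e^{i \omega}}{\omega^{4} - 10 \omega^{2} + 169}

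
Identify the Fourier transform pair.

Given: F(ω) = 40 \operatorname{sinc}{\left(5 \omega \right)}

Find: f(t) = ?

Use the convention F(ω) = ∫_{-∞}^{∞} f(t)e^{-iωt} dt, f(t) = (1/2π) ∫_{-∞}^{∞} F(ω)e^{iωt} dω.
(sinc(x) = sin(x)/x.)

f(t) = 4 \left(\begin{cases} 1 & \text{for}\: \left|{t}\right| < 5 \\0 & \text{otherwise} \end{cases}\right)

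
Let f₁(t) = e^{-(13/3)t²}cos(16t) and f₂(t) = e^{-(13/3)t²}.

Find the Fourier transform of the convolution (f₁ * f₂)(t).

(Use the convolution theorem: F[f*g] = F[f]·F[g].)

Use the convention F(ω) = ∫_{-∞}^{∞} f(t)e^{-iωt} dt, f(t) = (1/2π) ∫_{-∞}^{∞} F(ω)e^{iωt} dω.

F[f₁*f₂](ω) = \frac{3 \pi \left(e^{\frac{48 \omega}{13}} + 1\right) e^{- \frac{3 \omega^{2}}{26} - \frac{24 \omega}{13} - \frac{192}{13}}}{26}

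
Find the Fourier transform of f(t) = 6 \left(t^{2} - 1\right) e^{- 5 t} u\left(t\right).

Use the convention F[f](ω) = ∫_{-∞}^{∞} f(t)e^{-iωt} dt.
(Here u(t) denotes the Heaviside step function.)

F(ω) = \frac{6 \left(2 i \omega - \left(i \omega + 5\right)^{3} + 10\right)}{\left(i \omega + 5\right)^{4}}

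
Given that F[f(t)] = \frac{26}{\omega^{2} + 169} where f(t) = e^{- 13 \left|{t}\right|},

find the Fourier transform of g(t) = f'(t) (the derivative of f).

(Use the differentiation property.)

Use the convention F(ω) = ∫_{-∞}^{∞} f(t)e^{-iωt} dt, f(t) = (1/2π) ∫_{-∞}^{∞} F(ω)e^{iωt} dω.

F[g](ω) = \frac{26 i \omega}{\omega^{2} + 169}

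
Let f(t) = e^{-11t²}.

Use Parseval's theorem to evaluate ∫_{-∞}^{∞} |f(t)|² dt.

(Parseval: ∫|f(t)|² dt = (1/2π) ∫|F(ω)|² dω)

∫|f(t)|² dt = \frac{\sqrt{22} \sqrt{\pi}}{22}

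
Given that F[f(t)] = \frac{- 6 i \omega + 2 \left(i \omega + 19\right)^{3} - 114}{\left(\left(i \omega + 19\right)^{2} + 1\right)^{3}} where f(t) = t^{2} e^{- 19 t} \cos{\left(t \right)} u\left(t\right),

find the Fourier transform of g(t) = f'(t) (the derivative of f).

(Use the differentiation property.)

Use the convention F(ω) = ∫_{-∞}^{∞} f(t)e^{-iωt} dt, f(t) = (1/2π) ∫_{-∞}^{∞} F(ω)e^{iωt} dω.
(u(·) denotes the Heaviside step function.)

F[g](ω) = - \frac{2 i \omega \left(3 i \omega - \left(i \omega + 19\right)^{3} + 57\right)}{\left(\left(i \omega + 19\right)^{2} + 1\right)^{3}}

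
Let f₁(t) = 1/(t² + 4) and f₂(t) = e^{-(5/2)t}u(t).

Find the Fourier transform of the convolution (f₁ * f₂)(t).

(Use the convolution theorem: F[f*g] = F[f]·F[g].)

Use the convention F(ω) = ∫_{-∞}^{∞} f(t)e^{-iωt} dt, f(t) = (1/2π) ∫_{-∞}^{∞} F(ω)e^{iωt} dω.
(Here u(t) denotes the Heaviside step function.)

F[f₁*f₂](ω) = \frac{\pi e^{- 2 \left|{\omega}\right|}}{2 i \omega + 5}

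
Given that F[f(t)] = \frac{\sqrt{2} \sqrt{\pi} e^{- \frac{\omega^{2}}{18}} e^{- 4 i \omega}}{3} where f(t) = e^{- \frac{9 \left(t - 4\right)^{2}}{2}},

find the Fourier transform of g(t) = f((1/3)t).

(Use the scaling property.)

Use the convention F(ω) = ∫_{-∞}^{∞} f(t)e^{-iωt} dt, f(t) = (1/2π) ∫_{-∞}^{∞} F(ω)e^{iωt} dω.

F[g](ω) = \sqrt{2} \sqrt{\pi} e^{- \frac{\omega \left(\omega + 24 i\right)}{2}}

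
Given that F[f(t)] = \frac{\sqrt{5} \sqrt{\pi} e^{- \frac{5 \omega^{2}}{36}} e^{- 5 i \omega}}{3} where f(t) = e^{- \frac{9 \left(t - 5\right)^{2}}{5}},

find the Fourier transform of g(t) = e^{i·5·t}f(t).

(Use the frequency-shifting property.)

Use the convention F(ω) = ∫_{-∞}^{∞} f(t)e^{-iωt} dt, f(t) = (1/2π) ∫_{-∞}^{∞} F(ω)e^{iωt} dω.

F[g](ω) = \frac{\sqrt{5} \sqrt{\pi} e^{- \frac{5 \left(\omega - 5\right) \left(\omega - 5 + 36 i\right)}{36}}}{3}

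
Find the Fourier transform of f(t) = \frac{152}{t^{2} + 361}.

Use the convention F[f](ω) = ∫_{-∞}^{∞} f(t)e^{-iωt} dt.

F(ω) = 8 \pi e^{- 19 \left|{\omega}\right|}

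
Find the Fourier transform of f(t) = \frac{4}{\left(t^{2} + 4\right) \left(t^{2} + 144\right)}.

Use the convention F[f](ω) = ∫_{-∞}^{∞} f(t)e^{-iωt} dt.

F(ω) = \frac{\pi \left(6 e^{10 \left|{\omega}\right|} - 1\right) e^{- 12 \left|{\omega}\right|}}{420}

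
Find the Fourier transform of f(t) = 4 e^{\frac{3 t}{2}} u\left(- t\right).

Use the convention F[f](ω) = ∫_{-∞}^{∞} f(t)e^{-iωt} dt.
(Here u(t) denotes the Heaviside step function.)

F(ω) = - \frac{8}{2 i \omega - 3}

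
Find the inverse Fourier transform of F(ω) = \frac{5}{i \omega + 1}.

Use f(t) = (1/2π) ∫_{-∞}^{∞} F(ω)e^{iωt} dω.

f(t) = 5 e^{- t} u\left(t\right)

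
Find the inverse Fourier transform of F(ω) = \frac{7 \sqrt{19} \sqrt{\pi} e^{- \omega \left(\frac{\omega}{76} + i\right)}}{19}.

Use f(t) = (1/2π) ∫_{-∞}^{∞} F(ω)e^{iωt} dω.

f(t) = 7 e^{- 19 \left(t - 1\right)^{2}}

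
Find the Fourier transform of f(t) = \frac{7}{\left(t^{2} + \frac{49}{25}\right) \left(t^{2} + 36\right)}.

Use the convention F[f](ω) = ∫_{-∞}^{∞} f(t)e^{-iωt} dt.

F(ω) = - \frac{175 \pi e^{- 6 \left|{\omega}\right|}}{5106} + \frac{125 \pi e^{- \frac{7 \left|{\omega}\right|}{5}}}{851}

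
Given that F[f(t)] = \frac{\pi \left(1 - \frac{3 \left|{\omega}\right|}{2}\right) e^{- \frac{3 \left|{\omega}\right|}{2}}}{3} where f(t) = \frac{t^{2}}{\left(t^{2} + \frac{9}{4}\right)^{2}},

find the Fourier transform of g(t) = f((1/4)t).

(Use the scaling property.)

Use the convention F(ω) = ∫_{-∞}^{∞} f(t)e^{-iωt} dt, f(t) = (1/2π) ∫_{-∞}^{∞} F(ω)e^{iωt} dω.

F[g](ω) = \frac{4 \pi \left(1 - 6 \left|{\omega}\right|\right) e^{- 6 \left|{\omega}\right|}}{3}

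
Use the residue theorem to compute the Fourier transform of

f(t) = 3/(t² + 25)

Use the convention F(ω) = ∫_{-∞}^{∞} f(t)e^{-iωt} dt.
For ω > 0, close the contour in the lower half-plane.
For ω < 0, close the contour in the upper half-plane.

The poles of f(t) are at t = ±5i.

Let g(z) = f(z)e^{-iωz}; for large |z| the factor e^{-iωz} decays in the lower half-plane when ω > 0 and in the upper half-plane when ω < 0.

Case ω > 0 (lower half-plane, clockwise contour ⇒ F(ω) = -2πi·ΣRes):
  Res_{z = - 5 i} g(z) = \frac{3 i e^{- 5 \omega}}{10}
  F(ω) = -2πi·ΣRes = \frac{3 \pi e^{- 5 \omega}}{5}

Case ω < 0 (upper half-plane, counterclockwise contour ⇒ F(ω) = +2πi·ΣRes):
  Res_{z = 5 i} g(z) = - \frac{3 i e^{5 \omega}}{10}
  F(ω) = 2πi·ΣRes = \frac{3 \pi e^{5 \omega}}{5}

Both cases combine into a single formula in |ω|:

F(ω) = \frac{3 \pi e^{- 5 \left|{\omega}\right|}}{5}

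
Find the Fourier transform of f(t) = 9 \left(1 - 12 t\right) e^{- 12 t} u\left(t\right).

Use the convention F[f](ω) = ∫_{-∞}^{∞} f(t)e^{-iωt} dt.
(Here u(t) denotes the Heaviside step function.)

F(ω) = \frac{9 i \omega}{- \omega^{2} + 24 i \omega + 144}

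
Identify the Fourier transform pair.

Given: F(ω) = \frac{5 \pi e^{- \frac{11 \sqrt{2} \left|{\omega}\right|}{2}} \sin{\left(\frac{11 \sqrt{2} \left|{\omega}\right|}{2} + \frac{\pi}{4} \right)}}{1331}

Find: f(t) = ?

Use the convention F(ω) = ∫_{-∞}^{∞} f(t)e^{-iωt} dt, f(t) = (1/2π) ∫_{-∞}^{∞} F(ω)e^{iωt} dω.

f(t) = \frac{5}{t^{4} + 14641}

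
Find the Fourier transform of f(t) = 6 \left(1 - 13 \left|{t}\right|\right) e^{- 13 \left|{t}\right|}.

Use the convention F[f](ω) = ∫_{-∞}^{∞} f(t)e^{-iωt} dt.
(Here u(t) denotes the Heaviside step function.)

F(ω) = \frac{312 \omega^{2}}{\left(\omega^{2} + 169\right)^{2}}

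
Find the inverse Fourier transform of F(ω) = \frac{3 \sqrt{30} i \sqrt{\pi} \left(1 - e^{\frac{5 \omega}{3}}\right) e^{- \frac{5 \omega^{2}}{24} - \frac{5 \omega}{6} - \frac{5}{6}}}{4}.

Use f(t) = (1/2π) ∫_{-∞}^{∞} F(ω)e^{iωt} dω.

f(t) = 9 e^{- \frac{6 t^{2}}{5}} \sin{\left(2 t \right)}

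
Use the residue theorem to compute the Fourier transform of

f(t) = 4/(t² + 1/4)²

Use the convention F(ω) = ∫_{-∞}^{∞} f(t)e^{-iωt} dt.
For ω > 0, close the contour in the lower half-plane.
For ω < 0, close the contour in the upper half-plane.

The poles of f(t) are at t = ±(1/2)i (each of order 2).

Let g(z) = f(z)e^{-iωz}; for large |z| the factor e^{-iωz} decays in the lower half-plane when ω > 0 and in the upper half-plane when ω < 0.

Case ω > 0 (lower half-plane, clockwise contour ⇒ F(ω) = -2πi·ΣRes):
  Res_{z = - \frac{i}{2}} g(z) = 4 i \left(\omega + 2\right) e^{- \frac{\omega}{2}} (pole of order 2)
  F(ω) = -2πi·ΣRes = 8 \pi \left(\omega + 2\right) e^{- \frac{\omega}{2}}

Case ω < 0 (upper half-plane, counterclockwise contour ⇒ F(ω) = +2πi·ΣRes):
  Res_{z = \frac{i}{2}} g(z) = 4 i \left(\omega - 2\right) e^{\frac{\omega}{2}} (pole of order 2)
  F(ω) = 2πi·ΣRes = 8 \pi \left(2 - \omega\right) e^{\frac{\omega}{2}}

Both cases combine into a single formula in |ω|:

F(ω) = 8 \pi \left(\left|{\omega}\right| + 2\right) e^{- \frac{\left|{\omega}\right|}{2}}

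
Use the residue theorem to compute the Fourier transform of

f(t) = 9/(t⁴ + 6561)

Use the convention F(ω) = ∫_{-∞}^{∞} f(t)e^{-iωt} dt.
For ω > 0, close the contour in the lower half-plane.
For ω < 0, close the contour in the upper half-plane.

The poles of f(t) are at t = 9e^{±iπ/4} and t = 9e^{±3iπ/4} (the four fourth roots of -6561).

Let g(z) = f(z)e^{-iωz}; for large |z| the factor e^{-iωz} decays in the lower half-plane when ω > 0 and in the upper half-plane when ω < 0.

Case ω > 0 (lower half-plane, clockwise contour ⇒ F(ω) = -2πi·ΣRes):
  Res_{z = - \frac{9 \sqrt{2}}{2} - \frac{9 \sqrt{2} i}{2}} g(z) = \frac{\sqrt{2} i \left(1 - i\right) e^{\frac{9 \sqrt{2} \omega \left(-1 + i\right)}{2}}}{648}
  Res_{z = \frac{9 \sqrt{2}}{2} - \frac{9 \sqrt{2} i}{2}} g(z) = \frac{\sqrt{2} i \left(1 + i\right) e^{- \frac{9 \sqrt{2} \omega \left(1 + i\right)}{2}}}{648}
  F(ω) = -2πi·ΣRes = \frac{\sqrt{2} \pi \left(1 - i\right) \left(e^{9 \sqrt{2} i \omega} + i\right) e^{- \frac{9 \sqrt{2} \omega \left(1 + i\right)}{2}}}{324} = \frac{\pi e^{- \frac{9 \sqrt{2} \omega}{2}} \sin{\left(\frac{9 \sqrt{2} \omega}{2} + \frac{\pi}{4} \right)}}{81}

Case ω < 0 (upper half-plane, counterclockwise contour ⇒ F(ω) = +2πi·ΣRes):
  Res_{z = \frac{9 \sqrt{2}}{2} + \frac{9 \sqrt{2} i}{2}} g(z) = \frac{\sqrt{2} i \left(-1 + i\right) e^{\frac{9 \sqrt{2} \omega \left(1 - i\right)}{2}}}{648}
  Res_{z = - \frac{9 \sqrt{2}}{2} + \frac{9 \sqrt{2} i}{2}} g(z) = \frac{\sqrt{2} \left(1 - i\right) e^{\frac{9 \sqrt{2} \omega \left(1 + i\right)}{2}}}{648}
  F(ω) = 2πi·ΣRes = - \frac{\sqrt{2} i \pi \left(i \left(1 - i\right) e^{\frac{9 \sqrt{2} \omega \left(1 - i\right)}{2}} - \left(1 - i\right) e^{\frac{9 \sqrt{2} \omega \left(1 + i\right)}{2}}\right)}{324} = \frac{\pi e^{\frac{9 \sqrt{2} \omega}{2}} \cos{\left(\frac{9 \sqrt{2} \omega}{2} + \frac{\pi}{4} \right)}}{81}

Both cases combine into a single formula in |ω|:

F(ω) = \frac{\pi e^{- \frac{9 \sqrt{2} \left|{\omega}\right|}{2}} \sin{\left(\frac{9 \sqrt{2} \left|{\omega}\right|}{2} + \frac{\pi}{4} \right)}}{81}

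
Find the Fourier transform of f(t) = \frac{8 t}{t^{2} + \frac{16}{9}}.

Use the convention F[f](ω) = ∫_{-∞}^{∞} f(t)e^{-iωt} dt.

F(ω) = - 8 i \pi e^{- \frac{4 \left|{\omega}\right|}{3}} \operatorname{sign}{\left(\omega \right)}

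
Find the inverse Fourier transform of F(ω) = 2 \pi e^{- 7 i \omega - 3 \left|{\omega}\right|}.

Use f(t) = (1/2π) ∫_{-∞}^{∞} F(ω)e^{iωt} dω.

f(t) = \frac{6}{\left(t - 7\right)^{2} + 9}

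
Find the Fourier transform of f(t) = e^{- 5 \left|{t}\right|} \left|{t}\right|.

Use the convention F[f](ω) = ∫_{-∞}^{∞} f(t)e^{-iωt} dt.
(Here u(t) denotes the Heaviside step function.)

F(ω) = \frac{2 \left(25 - \omega^{2}\right)}{\left(\omega^{2} + 25\right)^{2}}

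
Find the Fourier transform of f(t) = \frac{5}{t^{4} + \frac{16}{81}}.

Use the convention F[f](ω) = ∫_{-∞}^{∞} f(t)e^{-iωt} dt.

F(ω) = \frac{135 \pi e^{- \frac{\sqrt{2} \left|{\omega}\right|}{3}} \sin{\left(\frac{\sqrt{2} \left|{\omega}\right|}{3} + \frac{\pi}{4} \right)}}{8}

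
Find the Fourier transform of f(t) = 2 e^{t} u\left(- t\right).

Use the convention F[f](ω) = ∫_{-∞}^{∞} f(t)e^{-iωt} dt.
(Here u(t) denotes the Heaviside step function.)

F(ω) = \frac{2 i}{\omega + i}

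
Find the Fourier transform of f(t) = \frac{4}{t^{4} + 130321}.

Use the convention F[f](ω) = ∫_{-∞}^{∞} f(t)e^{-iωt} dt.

F(ω) = \frac{4 \pi e^{- \frac{19 \sqrt{2} \left|{\omega}\right|}{2}} \sin{\left(\frac{19 \sqrt{2} \left|{\omega}\right|}{2} + \frac{\pi}{4} \right)}}{6859}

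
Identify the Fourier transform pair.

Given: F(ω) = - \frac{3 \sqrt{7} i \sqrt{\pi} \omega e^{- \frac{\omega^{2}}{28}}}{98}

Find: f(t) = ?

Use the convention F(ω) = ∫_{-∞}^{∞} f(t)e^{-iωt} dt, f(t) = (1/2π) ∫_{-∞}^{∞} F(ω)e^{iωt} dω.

f(t) = 3 t e^{- 7 t^{2}}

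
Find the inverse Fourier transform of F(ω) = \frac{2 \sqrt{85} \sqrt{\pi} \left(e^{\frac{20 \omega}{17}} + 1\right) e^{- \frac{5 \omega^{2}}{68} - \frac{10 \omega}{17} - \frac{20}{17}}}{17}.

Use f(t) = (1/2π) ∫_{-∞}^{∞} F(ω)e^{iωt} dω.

f(t) = 4 e^{- \frac{17 t^{2}}{5}} \cos{\left(4 t \right)}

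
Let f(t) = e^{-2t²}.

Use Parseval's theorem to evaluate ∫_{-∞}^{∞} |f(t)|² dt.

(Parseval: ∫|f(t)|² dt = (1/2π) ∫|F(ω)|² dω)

∫|f(t)|² dt = \frac{\sqrt{\pi}}{2}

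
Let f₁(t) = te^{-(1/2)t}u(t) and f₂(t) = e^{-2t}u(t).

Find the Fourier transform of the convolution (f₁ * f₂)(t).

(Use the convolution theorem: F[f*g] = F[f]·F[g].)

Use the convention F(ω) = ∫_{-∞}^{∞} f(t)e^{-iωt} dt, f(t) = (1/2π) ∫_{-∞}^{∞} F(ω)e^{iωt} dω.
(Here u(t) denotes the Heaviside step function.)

F[f₁*f₂](ω) = \frac{4}{\left(i \omega + 2\right) \left(2 i \omega + 1\right)^{2}}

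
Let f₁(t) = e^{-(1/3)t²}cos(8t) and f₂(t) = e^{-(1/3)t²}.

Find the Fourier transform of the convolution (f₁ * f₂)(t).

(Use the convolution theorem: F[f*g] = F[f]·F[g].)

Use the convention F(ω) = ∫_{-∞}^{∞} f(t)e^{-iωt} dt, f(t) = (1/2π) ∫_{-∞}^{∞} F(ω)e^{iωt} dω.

F[f₁*f₂](ω) = \frac{3 \pi \left(e^{24 \omega} + 1\right) e^{- \frac{3 \omega^{2}}{2} - 12 \omega - 48}}{2}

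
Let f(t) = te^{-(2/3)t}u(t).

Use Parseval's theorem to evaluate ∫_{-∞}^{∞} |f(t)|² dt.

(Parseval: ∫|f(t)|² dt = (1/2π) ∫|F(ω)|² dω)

∫|f(t)|² dt = \frac{27}{32}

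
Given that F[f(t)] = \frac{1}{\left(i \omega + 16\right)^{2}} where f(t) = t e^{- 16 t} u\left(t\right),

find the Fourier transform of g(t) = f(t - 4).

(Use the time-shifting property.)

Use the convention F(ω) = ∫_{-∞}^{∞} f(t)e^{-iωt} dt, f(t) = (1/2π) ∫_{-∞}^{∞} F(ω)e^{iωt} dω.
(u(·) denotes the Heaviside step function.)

F[g](ω) = \frac{e^{- 4 i \omega}}{\left(i \omega + 16\right)^{2}}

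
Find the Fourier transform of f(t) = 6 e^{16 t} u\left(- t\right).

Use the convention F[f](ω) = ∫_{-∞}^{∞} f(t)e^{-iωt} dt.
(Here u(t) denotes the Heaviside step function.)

F(ω) = - \frac{6}{i \omega - 16}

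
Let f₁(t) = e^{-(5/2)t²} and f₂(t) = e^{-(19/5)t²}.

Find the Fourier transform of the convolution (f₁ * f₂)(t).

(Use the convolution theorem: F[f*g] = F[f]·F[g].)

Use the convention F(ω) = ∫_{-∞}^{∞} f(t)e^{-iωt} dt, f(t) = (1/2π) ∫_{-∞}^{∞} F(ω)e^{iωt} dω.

F[f₁*f₂](ω) = \frac{\sqrt{38} \pi e^{- \frac{63 \omega^{2}}{380}}}{19}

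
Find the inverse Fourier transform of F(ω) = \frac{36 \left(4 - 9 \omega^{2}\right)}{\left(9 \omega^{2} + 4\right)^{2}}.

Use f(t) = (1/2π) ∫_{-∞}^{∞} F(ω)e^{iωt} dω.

f(t) = 2 e^{- \frac{2 \left|{t}\right|}{3}} \left|{t}\right|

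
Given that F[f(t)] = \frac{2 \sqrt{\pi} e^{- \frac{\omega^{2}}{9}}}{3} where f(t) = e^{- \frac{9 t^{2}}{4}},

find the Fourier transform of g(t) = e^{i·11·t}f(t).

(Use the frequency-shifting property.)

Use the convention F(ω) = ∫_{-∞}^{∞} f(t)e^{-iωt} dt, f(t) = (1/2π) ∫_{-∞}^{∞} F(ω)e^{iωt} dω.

F[g](ω) = \frac{2 \sqrt{\pi} e^{- \frac{\left(\omega - 11\right)^{2}}{9}}}{3}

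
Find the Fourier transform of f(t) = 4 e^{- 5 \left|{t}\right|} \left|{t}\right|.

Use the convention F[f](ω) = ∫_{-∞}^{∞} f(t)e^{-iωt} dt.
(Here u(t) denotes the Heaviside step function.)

F(ω) = \frac{8 \left(25 - \omega^{2}\right)}{\left(\omega^{2} + 25\right)^{2}}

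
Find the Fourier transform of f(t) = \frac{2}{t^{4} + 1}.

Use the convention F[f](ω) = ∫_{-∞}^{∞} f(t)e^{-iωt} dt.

F(ω) = 2 \pi e^{- \frac{\sqrt{2} \left|{\omega}\right|}{2}} \sin{\left(\frac{\sqrt{2} \left|{\omega}\right|}{2} + \frac{\pi}{4} \right)}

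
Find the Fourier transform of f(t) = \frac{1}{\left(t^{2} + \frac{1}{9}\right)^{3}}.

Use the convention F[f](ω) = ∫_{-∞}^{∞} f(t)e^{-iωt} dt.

F(ω) = \frac{27 \pi \left(\omega^{2} + 9 \left|{\omega}\right| + 27\right) e^{- \frac{\left|{\omega}\right|}{3}}}{8}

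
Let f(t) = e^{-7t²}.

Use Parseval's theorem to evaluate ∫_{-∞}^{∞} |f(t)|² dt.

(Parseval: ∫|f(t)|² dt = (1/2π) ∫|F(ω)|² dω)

∫|f(t)|² dt = \frac{\sqrt{14} \sqrt{\pi}}{14}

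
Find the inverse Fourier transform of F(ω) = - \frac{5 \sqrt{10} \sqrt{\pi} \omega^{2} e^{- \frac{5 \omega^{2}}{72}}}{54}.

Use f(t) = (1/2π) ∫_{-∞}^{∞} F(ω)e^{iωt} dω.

f(t) = 2 \left(\frac{72 t^{2}}{5} - 2\right) e^{- \frac{18 t^{2}}{5}}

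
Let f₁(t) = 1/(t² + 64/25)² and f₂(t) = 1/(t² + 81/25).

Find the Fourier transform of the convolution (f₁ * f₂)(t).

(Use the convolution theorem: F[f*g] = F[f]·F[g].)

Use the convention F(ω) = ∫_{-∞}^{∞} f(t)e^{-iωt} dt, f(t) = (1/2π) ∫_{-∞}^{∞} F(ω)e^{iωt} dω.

F[f₁*f₂](ω) = \frac{125 \pi^{2} \left(8 \left|{\omega}\right| + 5\right) e^{- \frac{17 \left|{\omega}\right|}{5}}}{9216}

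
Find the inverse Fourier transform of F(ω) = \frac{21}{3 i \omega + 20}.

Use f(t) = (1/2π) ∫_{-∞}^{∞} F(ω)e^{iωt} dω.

f(t) = 7 e^{- \frac{20 t}{3}} u\left(t\right)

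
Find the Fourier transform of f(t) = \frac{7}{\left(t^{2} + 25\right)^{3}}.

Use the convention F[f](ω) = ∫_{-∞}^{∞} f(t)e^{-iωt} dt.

F(ω) = \frac{7 \pi \left(25 \omega^{2} + 15 \left|{\omega}\right| + 3\right) e^{- 5 \left|{\omega}\right|}}{25000}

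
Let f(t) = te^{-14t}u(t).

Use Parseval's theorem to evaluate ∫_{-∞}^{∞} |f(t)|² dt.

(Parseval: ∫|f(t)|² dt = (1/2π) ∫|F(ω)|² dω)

∫|f(t)|² dt = \frac{1}{10976}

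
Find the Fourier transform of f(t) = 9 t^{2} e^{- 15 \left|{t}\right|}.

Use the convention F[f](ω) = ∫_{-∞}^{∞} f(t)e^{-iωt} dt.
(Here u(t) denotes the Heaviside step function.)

F(ω) = \frac{1620 \left(75 - \omega^{2}\right)}{\left(\omega^{2} + 225\right)^{3}}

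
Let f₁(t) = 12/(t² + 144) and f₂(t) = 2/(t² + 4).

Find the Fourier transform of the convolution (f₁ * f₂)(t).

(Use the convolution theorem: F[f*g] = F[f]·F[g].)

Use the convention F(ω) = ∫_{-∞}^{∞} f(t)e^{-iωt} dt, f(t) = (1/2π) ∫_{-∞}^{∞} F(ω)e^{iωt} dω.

F[f₁*f₂](ω) = \pi^{2} e^{- 14 \left|{\omega}\right|}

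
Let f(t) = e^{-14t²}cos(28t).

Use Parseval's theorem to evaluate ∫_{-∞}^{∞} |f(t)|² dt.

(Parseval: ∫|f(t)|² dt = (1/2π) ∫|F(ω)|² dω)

∫|f(t)|² dt = \frac{\sqrt{7} \sqrt{\pi} \left(1 + e^{28}\right)}{28 e^{28}}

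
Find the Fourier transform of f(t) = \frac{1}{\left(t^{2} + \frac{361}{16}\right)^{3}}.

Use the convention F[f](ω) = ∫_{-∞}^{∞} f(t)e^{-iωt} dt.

F(ω) = \frac{8 \pi \left(361 \omega^{2} + 228 \left|{\omega}\right| + 48\right) e^{- \frac{19 \left|{\omega}\right|}{4}}}{2476099}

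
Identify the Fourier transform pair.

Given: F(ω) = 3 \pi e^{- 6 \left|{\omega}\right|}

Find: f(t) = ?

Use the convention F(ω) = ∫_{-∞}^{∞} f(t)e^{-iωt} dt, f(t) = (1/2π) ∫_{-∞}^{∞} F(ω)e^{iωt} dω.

f(t) = \frac{18}{t^{2} + 36}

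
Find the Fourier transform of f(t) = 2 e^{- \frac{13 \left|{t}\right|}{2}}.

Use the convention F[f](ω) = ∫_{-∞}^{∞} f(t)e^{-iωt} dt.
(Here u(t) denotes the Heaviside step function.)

F(ω) = \frac{104}{4 \omega^{2} + 169}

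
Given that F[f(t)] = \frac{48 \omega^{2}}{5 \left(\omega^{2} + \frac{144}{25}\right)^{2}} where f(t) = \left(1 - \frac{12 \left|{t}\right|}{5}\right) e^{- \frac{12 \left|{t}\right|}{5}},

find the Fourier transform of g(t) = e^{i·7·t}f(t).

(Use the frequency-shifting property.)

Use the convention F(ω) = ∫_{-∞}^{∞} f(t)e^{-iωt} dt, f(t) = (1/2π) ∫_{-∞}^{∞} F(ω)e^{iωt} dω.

F[g](ω) = \frac{6000 \left(\omega - 7\right)^{2}}{\left(25 \left(\omega - 7\right)^{2} + 144\right)^{2}}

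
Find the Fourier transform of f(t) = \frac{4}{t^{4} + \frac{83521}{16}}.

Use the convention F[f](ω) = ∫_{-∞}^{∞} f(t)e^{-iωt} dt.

F(ω) = \frac{32 \pi e^{- \frac{17 \sqrt{2} \left|{\omega}\right|}{4}} \sin{\left(\frac{17 \sqrt{2} \left|{\omega}\right|}{4} + \frac{\pi}{4} \right)}}{4913}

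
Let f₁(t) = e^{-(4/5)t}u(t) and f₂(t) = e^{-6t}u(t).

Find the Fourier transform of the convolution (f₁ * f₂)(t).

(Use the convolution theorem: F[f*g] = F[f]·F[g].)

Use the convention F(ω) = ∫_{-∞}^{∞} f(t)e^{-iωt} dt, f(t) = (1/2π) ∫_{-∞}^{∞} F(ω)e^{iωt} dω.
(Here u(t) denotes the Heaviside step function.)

F[f₁*f₂](ω) = \frac{5}{\left(i \omega + 6\right) \left(5 i \omega + 4\right)}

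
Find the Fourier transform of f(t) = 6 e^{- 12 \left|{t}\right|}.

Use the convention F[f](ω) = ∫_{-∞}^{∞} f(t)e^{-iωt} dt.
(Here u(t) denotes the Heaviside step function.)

F(ω) = \frac{144}{\omega^{2} + 144}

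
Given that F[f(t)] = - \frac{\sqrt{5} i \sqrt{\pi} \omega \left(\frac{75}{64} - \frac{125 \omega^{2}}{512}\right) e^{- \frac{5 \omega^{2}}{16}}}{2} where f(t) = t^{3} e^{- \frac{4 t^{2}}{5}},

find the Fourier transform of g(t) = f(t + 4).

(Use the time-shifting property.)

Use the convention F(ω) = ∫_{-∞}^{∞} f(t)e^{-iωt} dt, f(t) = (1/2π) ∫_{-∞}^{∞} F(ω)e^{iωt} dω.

F[g](ω) = \frac{25 \sqrt{5} i \sqrt{\pi} \omega \left(5 \omega^{2} - 24\right) e^{\frac{\omega \left(- 5 \omega + 64 i\right)}{16}}}{1024}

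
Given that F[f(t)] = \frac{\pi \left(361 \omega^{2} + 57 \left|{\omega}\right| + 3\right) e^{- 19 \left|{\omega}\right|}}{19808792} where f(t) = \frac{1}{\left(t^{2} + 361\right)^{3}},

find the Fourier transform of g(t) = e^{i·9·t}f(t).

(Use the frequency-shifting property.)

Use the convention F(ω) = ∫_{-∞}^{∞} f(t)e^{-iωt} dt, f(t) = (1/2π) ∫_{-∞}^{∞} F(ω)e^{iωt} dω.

F[g](ω) = \frac{\pi \left(361 \left(\omega - 9\right)^{2} + 57 \left|{\omega - 9}\right| + 3\right) e^{- 19 \left|{\omega - 9}\right|}}{19808792}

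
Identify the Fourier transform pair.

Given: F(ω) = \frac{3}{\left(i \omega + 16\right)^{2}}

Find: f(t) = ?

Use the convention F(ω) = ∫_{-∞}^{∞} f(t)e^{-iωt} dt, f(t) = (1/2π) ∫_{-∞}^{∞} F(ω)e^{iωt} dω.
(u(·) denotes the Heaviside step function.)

f(t) = 3 t e^{- 16 t} u\left(t\right)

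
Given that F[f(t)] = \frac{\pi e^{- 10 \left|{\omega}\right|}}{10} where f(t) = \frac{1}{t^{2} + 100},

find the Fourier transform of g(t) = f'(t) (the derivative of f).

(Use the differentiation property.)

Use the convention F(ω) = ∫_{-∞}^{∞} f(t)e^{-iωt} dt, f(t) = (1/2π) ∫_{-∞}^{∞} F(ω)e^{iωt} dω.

F[g](ω) = \frac{i \pi \omega e^{- 10 \left|{\omega}\right|}}{10}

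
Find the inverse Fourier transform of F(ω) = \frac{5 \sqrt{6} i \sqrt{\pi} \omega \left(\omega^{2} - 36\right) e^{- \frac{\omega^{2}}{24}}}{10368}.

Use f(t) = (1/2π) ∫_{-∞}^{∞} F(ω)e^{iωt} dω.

f(t) = 5 t^{3} e^{- 6 t^{2}}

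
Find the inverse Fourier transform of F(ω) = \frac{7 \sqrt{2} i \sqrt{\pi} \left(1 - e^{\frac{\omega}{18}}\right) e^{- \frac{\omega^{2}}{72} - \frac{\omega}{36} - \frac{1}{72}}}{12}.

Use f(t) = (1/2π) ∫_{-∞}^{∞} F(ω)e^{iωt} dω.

f(t) = 7 e^{- 18 t^{2}} \sin{\left(t \right)}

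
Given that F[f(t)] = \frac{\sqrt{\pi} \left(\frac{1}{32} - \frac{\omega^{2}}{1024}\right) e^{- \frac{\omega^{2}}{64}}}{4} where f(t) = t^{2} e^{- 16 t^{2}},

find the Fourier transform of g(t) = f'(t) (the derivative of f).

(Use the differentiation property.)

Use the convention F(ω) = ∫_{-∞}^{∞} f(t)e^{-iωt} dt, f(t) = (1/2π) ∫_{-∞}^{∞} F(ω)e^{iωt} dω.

F[g](ω) = \frac{i \sqrt{\pi} \omega \left(32 - \omega^{2}\right) e^{- \frac{\omega^{2}}{64}}}{4096}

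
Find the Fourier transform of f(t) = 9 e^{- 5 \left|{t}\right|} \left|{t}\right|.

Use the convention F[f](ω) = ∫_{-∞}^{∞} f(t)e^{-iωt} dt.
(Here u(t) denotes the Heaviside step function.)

F(ω) = \frac{18 \left(25 - \omega^{2}\right)}{\left(\omega^{2} + 25\right)^{2}}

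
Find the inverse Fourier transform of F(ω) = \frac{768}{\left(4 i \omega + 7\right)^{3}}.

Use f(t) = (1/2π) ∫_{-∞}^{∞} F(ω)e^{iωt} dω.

f(t) = 6 t^{2} e^{- \frac{7 t}{4}} u\left(t\right)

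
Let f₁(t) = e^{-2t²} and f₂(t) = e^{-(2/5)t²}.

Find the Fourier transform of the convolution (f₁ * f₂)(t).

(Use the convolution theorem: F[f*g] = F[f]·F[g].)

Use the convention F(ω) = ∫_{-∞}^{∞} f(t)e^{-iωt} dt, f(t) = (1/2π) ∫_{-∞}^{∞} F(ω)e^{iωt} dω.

F[f₁*f₂](ω) = \frac{\sqrt{5} \pi e^{- \frac{3 \omega^{2}}{4}}}{2}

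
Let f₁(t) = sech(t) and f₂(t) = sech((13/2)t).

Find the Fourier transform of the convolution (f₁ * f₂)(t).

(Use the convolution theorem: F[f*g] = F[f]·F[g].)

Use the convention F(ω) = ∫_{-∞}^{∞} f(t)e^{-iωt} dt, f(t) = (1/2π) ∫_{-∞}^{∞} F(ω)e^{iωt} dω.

F[f₁*f₂](ω) = \frac{2 \pi^{2}}{13 \cosh{\left(\frac{\pi \omega}{13} \right)} \cosh{\left(\frac{\pi \omega}{2} \right)}}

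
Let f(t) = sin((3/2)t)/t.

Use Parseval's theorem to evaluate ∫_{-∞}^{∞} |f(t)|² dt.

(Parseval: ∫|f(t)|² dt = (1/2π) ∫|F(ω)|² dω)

∫|f(t)|² dt = \frac{3 \pi}{2}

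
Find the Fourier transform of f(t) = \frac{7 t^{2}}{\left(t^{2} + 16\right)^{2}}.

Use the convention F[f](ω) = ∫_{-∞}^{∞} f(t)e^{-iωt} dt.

F(ω) = \frac{7 \pi \left(1 - 4 \left|{\omega}\right|\right) e^{- 4 \left|{\omega}\right|}}{8}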